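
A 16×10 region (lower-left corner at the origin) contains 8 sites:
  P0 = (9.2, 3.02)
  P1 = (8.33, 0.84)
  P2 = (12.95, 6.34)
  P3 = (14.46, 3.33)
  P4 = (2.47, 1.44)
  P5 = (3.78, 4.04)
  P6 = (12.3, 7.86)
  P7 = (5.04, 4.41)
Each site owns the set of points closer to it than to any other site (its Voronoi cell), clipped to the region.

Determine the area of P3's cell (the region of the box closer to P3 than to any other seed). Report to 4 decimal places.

1. box [0,16]×[0,10]: [(0, 0) (16, 0) (16, 10) (0, 10)]
2. ⊥bis P3·P0 via (11.83,3.175): [(12.0171, 0) (16, 0) (16, 10) (11.4278, 10)]  |A|=42.7756
3. ⊥bis P3·P1 via (11.395,2.085): [(11.979, 0.6474) (12.2419, 0) (16, 0) (16, 10) (11.4278, 10)]  |A|=42.7028
4. ⊥bis P3·P2 via (13.705,4.835): [(11.7888, 3.8737) (11.979, 0.6474) (12.2419, 0) (16, 0) (16, 5.9863)]  |A|=20.2462
5. ⊥bis P3·P4 via (8.465,2.385): [(11.7888, 3.8737) (11.979, 0.6474) (12.2419, 0) (16, 0) (16, 5.9863)]  |A|=20.2462
6. ⊥bis P3·P5 via (9.12,3.685): [(11.7888, 3.8737) (11.979, 0.6474) (12.2419, 0) (16, 0) (16, 5.9863)]  |A|=20.2462
7. ⊥bis P3·P6 via (13.38,5.595): [(11.7888, 3.8737) (11.979, 0.6474) (12.2419, 0) (16, 0) (16, 5.9863)]  |A|=20.2462
8. ⊥bis P3·P7 via (9.75,3.87): [(11.7888, 3.8737) (11.979, 0.6474) (12.2419, 0) (16, 0) (16, 5.9863)]  |A|=20.2462
9. canonical 5-gon: [(11.7888, 3.8737) (11.979, 0.6474) (12.2419, 0) (16, 0) (16, 5.9863)]
10. shoelace: 20.2462

Area of P3's cell: 20.2462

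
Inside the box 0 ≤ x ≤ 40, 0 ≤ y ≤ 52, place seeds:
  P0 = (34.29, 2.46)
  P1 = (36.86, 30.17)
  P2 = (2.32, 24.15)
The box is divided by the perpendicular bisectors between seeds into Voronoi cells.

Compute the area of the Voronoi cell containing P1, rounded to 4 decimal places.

1. box [0,40]×[0,52]: [(0, 0) (40, 0) (40, 52) (0, 52)]
2. ⊥bis P1·P0 via (35.575,16.315): [(0, 19.6144) (40, 15.9046) (40, 52) (0, 52)]  |A|=1369.6191
3. ⊥bis P1·P2 via (19.59,27.16): [(21.2486, 17.6437) (40, 15.9046) (40, 52) (15.2606, 52)]  |A|=763.3962
4. canonical 4-gon: [(21.2486, 17.6437) (40, 15.9046) (40, 52) (15.2606, 52)]
5. shoelace: 763.3962

Area of P1's cell: 763.3962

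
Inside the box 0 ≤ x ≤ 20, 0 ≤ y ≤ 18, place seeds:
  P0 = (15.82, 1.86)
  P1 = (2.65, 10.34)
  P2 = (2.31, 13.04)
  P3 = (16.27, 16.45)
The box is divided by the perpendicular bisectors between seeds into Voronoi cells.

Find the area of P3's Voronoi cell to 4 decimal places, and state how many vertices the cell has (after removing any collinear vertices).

1. box [0,20]×[0,18]: [(0, 0) (20, 0) (20, 18) (0, 18)]
2. ⊥bis P3·P0 via (16.045,9.155): [(0, 9.6499) (20, 9.033) (20, 18) (0, 18)]  |A|=173.1711
3. ⊥bis P3·P1 via (9.46,13.395): [(11.2964, 9.3015) (20, 9.033) (20, 18) (7.3942, 18)]  |A|=93.8487
4. ⊥bis P3·P2 via (9.29,14.745): [(9.8108, 12.6131) (11.2964, 9.3015) (20, 9.033) (20, 18) (8.4949, 18)]  |A|=90.884
5. canonical 5-gon: [(9.8108, 12.6131) (11.2964, 9.3015) (20, 9.033) (20, 18) (8.4949, 18)]
6. shoelace: 90.884

Area of P3's cell: 90.8840 (5 vertices)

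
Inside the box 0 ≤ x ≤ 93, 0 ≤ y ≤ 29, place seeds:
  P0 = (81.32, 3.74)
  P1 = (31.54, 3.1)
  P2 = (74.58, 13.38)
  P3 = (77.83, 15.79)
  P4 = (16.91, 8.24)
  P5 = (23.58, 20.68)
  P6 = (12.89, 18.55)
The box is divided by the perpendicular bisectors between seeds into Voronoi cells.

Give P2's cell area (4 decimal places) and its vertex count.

1. box [0,93]×[0,29]: [(0, 0) (93, 0) (93, 29) (0, 29)]
2. ⊥bis P2·P0 via (77.95,8.56): [(0, 0) (65.7069, 0) (93, 19.0825) (93, 29) (0, 29)]  |A|=2436.5897
3. ⊥bis P2·P1 via (53.06,8.24): [(55.0281, 0) (65.7069, 0) (93, 19.0825) (93, 29) (48.1015, 29)]  |A|=941.2101
4. ⊥bis P2·P3 via (76.205,14.585): [(55.0281, 0) (65.7069, 0) (79.7431, 9.8137) (65.5157, 29) (48.1015, 29)]  |A|=611.8116
5. ⊥bis P2·P4 via (45.745,10.81): [(55.0281, 0) (65.7069, 0) (79.7431, 9.8137) (65.5157, 29) (48.1015, 29)]  |A|=611.8116
6. ⊥bis P2·P5 via (49.08,17.03): [(49.7847, 21.953) (55.0281, 0) (65.7069, 0) (79.7431, 9.8137) (65.5157, 29) (50.7934, 29)]  |A|=602.327
7. ⊥bis P2·P6 via (43.735,15.965): [(49.7847, 21.953) (55.0281, 0) (65.7069, 0) (79.7431, 9.8137) (65.5157, 29) (50.7934, 29)]  |A|=602.327
8. canonical 6-gon: [(49.7847, 21.953) (55.0281, 0) (65.7069, 0) (79.7431, 9.8137) (65.5157, 29) (50.7934, 29)]
9. shoelace: 602.327

Area of P2's cell: 602.3270 (6 vertices)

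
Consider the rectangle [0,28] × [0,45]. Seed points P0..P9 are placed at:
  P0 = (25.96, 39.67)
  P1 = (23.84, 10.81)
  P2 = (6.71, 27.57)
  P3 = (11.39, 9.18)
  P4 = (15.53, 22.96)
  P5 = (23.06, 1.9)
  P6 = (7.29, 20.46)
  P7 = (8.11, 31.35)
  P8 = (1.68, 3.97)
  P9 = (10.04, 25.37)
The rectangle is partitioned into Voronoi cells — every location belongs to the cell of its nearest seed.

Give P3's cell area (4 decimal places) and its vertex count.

Area of P3's cell: 155.8878 (6 vertices)

1. box [0,28]×[0,45]: [(0, 0) (28, 0) (28, 45) (0, 45)]
2. ⊥bis P3·P0 via (18.675,24.425): [(0, 33.3491) (0, 0) (28, 0) (28, 19.9689)]  |A|=746.4521
3. ⊥bis P3·P1 via (17.615,9.995): [(15.5289, 25.9284) (0, 33.3491) (0, 0) (18.9236, 0)]  |A|=504.2668
4. ⊥bis P3·P2 via (9.05,18.375): [(16.2771, 20.2142) (0, 16.0719) (0, 0) (18.9236, 0)]  |A|=322.0641
5. ⊥bis P3·P4 via (13.46,16.07): [(16.9572, 15.0193) (7.2838, 17.9255) (0, 16.0719) (0, 0) (18.9236, 0)]  |A|=297.9265
6. ⊥bis P3·P5 via (17.225,5.54): [(18.0294, 6.8295) (16.9572, 15.0193) (7.2838, 17.9255) (0, 16.0719) (0, 0) (13.769, 0)]  |A|=280.3249
7. ⊥bis P3·P6 via (9.34,14.82): [(18.0294, 6.8295) (16.9572, 15.0193) (13.0872, 16.182) (0, 11.4251) (0, 0) (13.769, 0)]  |A|=238.19
8. ⊥bis P3·P7 via (9.75,20.265): [(18.0294, 6.8295) (16.9572, 15.0193) (13.0872, 16.182) (0, 11.4251) (0, 0) (13.769, 0)]  |A|=238.19
9. ⊥bis P3·P8 via (6.535,6.575): [(18.0294, 6.8295) (16.9572, 15.0193) (13.0872, 16.182) (3.2908, 12.6213) (10.0629, 0) (13.769, 0)]  |A|=155.8878
10. ⊥bis P3·P9 via (10.715,17.275): [(18.0294, 6.8295) (16.9572, 15.0193) (13.0872, 16.182) (3.2908, 12.6213) (10.0629, 0) (13.769, 0)]  |A|=155.8878
11. canonical 6-gon: [(18.0294, 6.8295) (16.9572, 15.0193) (13.0872, 16.182) (3.2908, 12.6213) (10.0629, 0) (13.769, 0)]
12. shoelace: 155.8878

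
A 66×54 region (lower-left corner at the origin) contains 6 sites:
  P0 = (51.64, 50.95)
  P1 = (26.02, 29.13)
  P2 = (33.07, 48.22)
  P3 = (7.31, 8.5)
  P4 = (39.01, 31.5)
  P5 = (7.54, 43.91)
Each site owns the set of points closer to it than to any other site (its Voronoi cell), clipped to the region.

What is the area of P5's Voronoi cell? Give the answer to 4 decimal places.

Area of P5's cell: 474.0505

1. box [0,66]×[0,54]: [(0, 0) (66, 0) (66, 54) (0, 54)]
2. ⊥bis P5·P0 via (29.59,47.43): [(0, 0) (37.1616, 0) (28.5412, 54) (0, 54)]  |A|=1773.9749
3. ⊥bis P5·P1 via (16.78,36.52): [(0, 15.5393) (28.9104, 51.6871) (28.5412, 54) (0, 54)]  |A|=588.9632
4. ⊥bis P5·P2 via (20.305,46.065): [(0, 15.5393) (21.0212, 41.8229) (18.9654, 54) (0, 54)]  |A|=519.716
5. ⊥bis P5·P3 via (7.425,26.205): [(0, 26.2532) (8.5245, 26.1979) (21.0212, 41.8229) (18.9654, 54) (0, 54)]  |A|=474.0505
6. ⊥bis P5·P4 via (23.275,37.705): [(0, 26.2532) (8.5245, 26.1979) (21.0212, 41.8229) (18.9654, 54) (0, 54)]  |A|=474.0505
7. canonical 5-gon: [(0, 26.2532) (8.5245, 26.1979) (21.0212, 41.8229) (18.9654, 54) (0, 54)]
8. shoelace: 474.0505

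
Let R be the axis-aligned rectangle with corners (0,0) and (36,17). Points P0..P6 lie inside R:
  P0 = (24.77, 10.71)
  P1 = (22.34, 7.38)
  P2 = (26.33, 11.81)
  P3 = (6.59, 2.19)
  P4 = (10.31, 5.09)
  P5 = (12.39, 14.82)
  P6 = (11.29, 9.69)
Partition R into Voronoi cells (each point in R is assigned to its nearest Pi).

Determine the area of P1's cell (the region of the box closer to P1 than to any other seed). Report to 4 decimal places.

1. box [0,36]×[0,17]: [(0, 0) (36, 0) (36, 17) (0, 17)]
2. ⊥bis P1·P0 via (23.555,9.045): [(0, 0) (35.95, 0) (12.6537, 17) (0, 17)]  |A|=413.1315
3. ⊥bis P1·P2 via (24.335,9.595): [(0, 0) (34.9881, 0) (30.882, 3.6983) (12.6537, 17) (0, 17)]  |A|=411.3528
4. ⊥bis P1·P3 via (14.465,4.785): [(16.0418, 0) (34.9881, 0) (30.882, 3.6983) (12.6537, 17) (10.4399, 17)]  |A|=186.2589
5. ⊥bis P1·P4 via (16.325,6.235): [(17.5119, 0) (34.9881, 0) (30.882, 3.6983) (14.5375, 15.6254)]  |A|=142.2724
6. ⊥bis P1·P5 via (17.365,11.1): [(15.7979, 9.0042) (17.5119, 0) (34.9881, 0) (30.882, 3.6983) (18.5561, 12.6929)]  |A|=130.8166
7. ⊥bis P1·P6 via (16.815,8.535): [(17.3459, 11.0744) (16.3294, 6.212) (17.5119, 0) (34.9881, 0) (30.882, 3.6983) (18.5561, 12.6929)]  |A|=128.1052
8. canonical 6-gon: [(17.3459, 11.0744) (16.3294, 6.212) (17.5119, 0) (34.9881, 0) (30.882, 3.6983) (18.5561, 12.6929)]
9. shoelace: 128.1052

Area of P1's cell: 128.1052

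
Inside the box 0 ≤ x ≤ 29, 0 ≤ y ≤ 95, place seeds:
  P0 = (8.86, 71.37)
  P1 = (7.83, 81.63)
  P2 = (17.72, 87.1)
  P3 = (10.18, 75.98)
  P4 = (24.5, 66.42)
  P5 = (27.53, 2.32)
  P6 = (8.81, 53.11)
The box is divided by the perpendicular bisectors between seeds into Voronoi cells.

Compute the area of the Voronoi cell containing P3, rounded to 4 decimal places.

1. box [0,29]×[0,95]: [(0, 0) (29, 0) (29, 95) (0, 95)]
2. ⊥bis P3·P0 via (9.52,73.675): [(0, 76.4009) (29, 68.0972) (29, 95) (0, 95)]  |A|=659.7774
3. ⊥bis P3·P1 via (9.005,78.805): [(1.91, 75.854) (29, 68.0972) (29, 87.1215)]  |A|=257.6838
4. ⊥bis P3·P2 via (13.95,81.54): [(14.57, 81.1196) (1.91, 75.854) (29, 68.0972) (29, 71.3352)]  |A|=143.7855
5. ⊥bis P3·P4 via (17.34,71.2): [(21.0355, 76.7356) (14.57, 81.1196) (1.91, 75.854) (17.4722, 71.398)]  |A|=94.2448
6. ⊥bis P3·P5 via (18.855,39.15): [(21.0355, 76.7356) (14.57, 81.1196) (1.91, 75.854) (17.4722, 71.398)]  |A|=94.2448
7. ⊥bis P3·P6 via (9.495,64.545): [(21.0355, 76.7356) (14.57, 81.1196) (1.91, 75.854) (17.4722, 71.398)]  |A|=94.2448
8. canonical 4-gon: [(21.0355, 76.7356) (14.57, 81.1196) (1.91, 75.854) (17.4722, 71.398)]
9. shoelace: 94.2448

Area of P3's cell: 94.2448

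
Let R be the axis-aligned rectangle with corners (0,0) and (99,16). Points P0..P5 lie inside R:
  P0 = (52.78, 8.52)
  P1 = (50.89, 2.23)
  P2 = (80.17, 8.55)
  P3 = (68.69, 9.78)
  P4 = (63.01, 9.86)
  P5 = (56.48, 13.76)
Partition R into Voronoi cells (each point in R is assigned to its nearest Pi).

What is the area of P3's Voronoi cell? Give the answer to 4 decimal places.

1. box [0,99]×[0,16]: [(0, 0) (99, 0) (99, 16) (0, 16)]
2. ⊥bis P3·P0 via (60.735,9.15): [(61.4596, 0) (99, 0) (99, 16) (60.1925, 16)]  |A|=610.7828
3. ⊥bis P3·P1 via (59.79,6.005): [(61.2582, 2.5435) (62.3371, 0) (99, 0) (99, 16) (60.1925, 16)]  |A|=609.6669
4. ⊥bis P3·P2 via (74.43,9.165): [(61.2582, 2.5435) (62.3371, 0) (73.448, 0) (75.1623, 16) (60.1925, 16)]  |A|=214.5498
5. ⊥bis P3·P4 via (65.85,9.82): [(65.7117, 0) (73.448, 0) (75.1623, 16) (65.937, 16)]  |A|=135.693
6. ⊥bis P3·P5 via (62.585,11.77): [(65.7117, 0) (73.448, 0) (75.1623, 16) (65.937, 16)]  |A|=135.693
7. canonical 4-gon: [(65.7117, 0) (73.448, 0) (75.1623, 16) (65.937, 16)]
8. shoelace: 135.693

Area of P3's cell: 135.6930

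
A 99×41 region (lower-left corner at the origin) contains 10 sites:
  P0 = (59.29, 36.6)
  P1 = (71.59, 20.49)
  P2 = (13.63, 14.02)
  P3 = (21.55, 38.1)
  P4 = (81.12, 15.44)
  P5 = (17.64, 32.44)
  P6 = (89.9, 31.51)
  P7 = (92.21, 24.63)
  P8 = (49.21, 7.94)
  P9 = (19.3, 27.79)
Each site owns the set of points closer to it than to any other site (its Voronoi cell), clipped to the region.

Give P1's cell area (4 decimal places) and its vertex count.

1. box [0,99]×[0,41]: [(0, 0) (99, 0) (99, 41) (0, 41)]
2. ⊥bis P1·P0 via (65.44,28.545): [(28.053, 0) (99, 0) (99, 41) (81.753, 41)]  |A|=1807.9765
3. ⊥bis P1·P2 via (42.61,17.255): [(43.2416, 11.5965) (44.5362, 0) (99, 0) (99, 41) (81.753, 41)]  |A|=1712.4028
4. ⊥bis P1·P3 via (46.57,29.295): [(43.2416, 11.5965) (44.5362, 0) (99, 0) (99, 41) (81.753, 41)]  |A|=1712.4028
5. ⊥bis P1·P4 via (76.355,17.965): [(43.2416, 11.5965) (44.5362, 0) (66.8352, 0) (88.5614, 41) (81.753, 41)]  |A|=839.0336
6. ⊥bis P1·P5 via (44.615,26.465): [(43.2416, 11.5965) (44.5362, 0) (66.8352, 0) (88.5614, 41) (81.753, 41)]  |A|=839.0336
7. ⊥bis P1·P6 via (80.745,26): [(74.8769, 35.7501) (43.2416, 11.5965) (44.5362, 0) (66.8352, 0) (80.6747, 26.1168)]  |A|=740.0296
8. ⊥bis P1·P7 via (81.9,22.56): [(74.8769, 35.7501) (43.2416, 11.5965) (44.5362, 0) (66.8352, 0) (80.6747, 26.1168)]  |A|=740.0296
9. ⊥bis P1·P8 via (60.4,14.215): [(74.8769, 35.7501) (56.2842, 21.5545) (67.5816, 1.4084) (80.6747, 26.1168)]  |A|=402.1634
10. ⊥bis P1·P9 via (45.445,24.14): [(74.8769, 35.7501) (56.2842, 21.5545) (67.5816, 1.4084) (80.6747, 26.1168)]  |A|=402.1634
11. canonical 4-gon: [(74.8769, 35.7501) (56.2842, 21.5545) (67.5816, 1.4084) (80.6747, 26.1168)]
12. shoelace: 402.1634

Area of P1's cell: 402.1634 (4 vertices)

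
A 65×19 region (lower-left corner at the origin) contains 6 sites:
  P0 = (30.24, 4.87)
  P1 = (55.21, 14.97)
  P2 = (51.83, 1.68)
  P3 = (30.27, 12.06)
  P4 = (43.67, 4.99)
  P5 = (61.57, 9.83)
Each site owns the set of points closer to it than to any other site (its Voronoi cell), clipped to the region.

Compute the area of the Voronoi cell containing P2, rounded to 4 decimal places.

1. box [0,65]×[0,19]: [(0, 0) (65, 0) (65, 19) (0, 19)]
2. ⊥bis P2·P0 via (41.035,3.275): [(40.5511, 0) (65, 0) (65, 19) (43.3584, 19)]  |A|=437.8594
3. ⊥bis P2·P1 via (53.52,8.325): [(42.2063, 11.2024) (40.5511, 0) (65, 0) (65, 5.4053)]  |A|=198.5466
4. ⊥bis P2·P3 via (41.05,6.87): [(43.0344, 10.9918) (41.7947, 8.4169) (40.5511, 0) (65, 0) (65, 5.4053)]  |A|=197.3499
5. ⊥bis P2·P4 via (47.75,3.335): [(50.1244, 9.1886) (46.3972, 0) (65, 0) (65, 5.4053)]  |A|=125.6704
6. ⊥bis P2·P5 via (56.7,5.755): [(54.8279, 7.9924) (50.1244, 9.1886) (46.3972, 0) (61.5155, 0)]  |A|=84.2539
7. canonical 4-gon: [(54.8279, 7.9924) (50.1244, 9.1886) (46.3972, 0) (61.5155, 0)]
8. shoelace: 84.2539

Area of P2's cell: 84.2539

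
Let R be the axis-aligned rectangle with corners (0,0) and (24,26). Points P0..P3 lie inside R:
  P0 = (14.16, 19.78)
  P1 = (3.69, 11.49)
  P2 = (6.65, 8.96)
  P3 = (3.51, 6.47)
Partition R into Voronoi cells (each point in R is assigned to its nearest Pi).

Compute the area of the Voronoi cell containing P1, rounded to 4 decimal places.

Area of P1's cell: 95.7704

1. box [0,24]×[0,26]: [(0, 0) (24, 0) (24, 26) (0, 26)]
2. ⊥bis P1·P0 via (8.925,15.635): [(0, 0) (21.3046, 0) (0.7181, 26) (0, 26)]  |A|=286.2953
3. ⊥bis P1·P2 via (5.17,10.225): [(0, 4.1763) (9.3429, 15.1072) (0.7181, 26) (0, 26)]  |A|=105.8599
4. ⊥bis P1·P3 via (3.6,8.98): [(0, 9.1091) (4.0908, 8.9624) (9.3429, 15.1072) (0.7181, 26) (0, 26)]  |A|=95.7704
5. canonical 5-gon: [(0, 9.1091) (4.0908, 8.9624) (9.3429, 15.1072) (0.7181, 26) (0, 26)]
6. shoelace: 95.7704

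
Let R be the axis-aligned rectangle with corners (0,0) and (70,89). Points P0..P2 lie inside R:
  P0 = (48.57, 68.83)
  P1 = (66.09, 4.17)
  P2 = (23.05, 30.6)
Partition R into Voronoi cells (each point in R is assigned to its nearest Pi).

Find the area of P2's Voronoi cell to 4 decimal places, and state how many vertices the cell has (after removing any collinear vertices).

Area of P2's cell: 2678.1229 (4 vertices)

1. box [0,70]×[0,89]: [(0, 0) (70, 0) (70, 89) (0, 89)]
2. ⊥bis P2·P0 via (35.81,49.715): [(0, 73.6196) (0, 0) (70, 0) (70, 26.8919)]  |A|=3517.8994
3. ⊥bis P2·P1 via (44.57,17.385): [(56.1042, 36.1679) (0, 73.6196) (0, 0) (33.8942, 0)]  |A|=2678.1229
4. canonical 4-gon: [(56.1042, 36.1679) (0, 73.6196) (0, 0) (33.8942, 0)]
5. shoelace: 2678.1229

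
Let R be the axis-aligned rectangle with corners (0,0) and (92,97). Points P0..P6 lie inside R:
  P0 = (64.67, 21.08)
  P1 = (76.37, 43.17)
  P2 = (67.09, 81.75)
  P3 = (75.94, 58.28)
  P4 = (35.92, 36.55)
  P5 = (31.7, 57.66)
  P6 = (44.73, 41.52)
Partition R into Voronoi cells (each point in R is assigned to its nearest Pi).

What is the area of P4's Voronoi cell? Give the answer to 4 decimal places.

Area of P4's cell: 1852.5675

1. box [0,92]×[0,97]: [(0, 0) (92, 0) (92, 97) (0, 97)]
2. ⊥bis P4·P0 via (50.295,28.815): [(0, 0) (34.79, 0) (86.9845, 97) (0, 97)]  |A|=5906.0624
3. ⊥bis P4·P1 via (56.145,39.86): [(0, 0) (34.79, 0) (56.1667, 39.7272) (46.7935, 97) (0, 97)]  |A|=4755.1397
4. ⊥bis P4·P2 via (51.505,59.15): [(0, 94.6679) (0, 0) (34.79, 0) (56.1667, 39.7272) (53.1767, 57.9972)]  |A|=3780.5946
5. ⊥bis P4·P3 via (55.93,47.415): [(48.3928, 61.2962) (0, 94.6679) (0, 0) (34.79, 0) (56.1667, 39.7272) (54.4679, 50.1078)]  |A|=3763.8536
6. ⊥bis P4·P5 via (33.81,47.105): [(53.9159, 51.1243) (0, 40.3462) (0, 0) (34.79, 0) (56.1667, 39.7272) (54.4679, 50.1078)]  |A|=2145.485
7. ⊥bis P4·P6 via (40.325,39.035): [(35.5736, 47.4575) (0, 40.3462) (0, 0) (34.79, 0) (48.2424, 25.0004)]  |A|=1852.5675
8. canonical 5-gon: [(35.5736, 47.4575) (0, 40.3462) (0, 0) (34.79, 0) (48.2424, 25.0004)]
9. shoelace: 1852.5675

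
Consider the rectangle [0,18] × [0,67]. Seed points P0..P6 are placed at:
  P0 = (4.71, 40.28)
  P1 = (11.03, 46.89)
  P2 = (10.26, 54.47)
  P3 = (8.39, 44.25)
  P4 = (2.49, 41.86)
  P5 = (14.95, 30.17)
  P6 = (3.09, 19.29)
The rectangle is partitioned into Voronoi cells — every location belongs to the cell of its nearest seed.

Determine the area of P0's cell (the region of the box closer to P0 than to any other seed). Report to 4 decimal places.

1. box [0,18]×[0,67]: [(0, 0) (18, 0) (18, 67) (0, 67)]
2. ⊥bis P0·P1 via (7.87,43.585): [(0, 51.1097) (0, 0) (18, 0) (18, 33.8994)]  |A|=765.0824
3. ⊥bis P0·P2 via (7.485,47.375): [(1.4286, 49.7438) (0, 50.3025) (0, 0) (18, 0) (18, 33.8994)]  |A|=764.5058
4. ⊥bis P0·P3 via (6.55,42.265): [(0, 48.3365) (0, 0) (18, 0) (18, 31.6514)]  |A|=719.8914
5. ⊥bis P0·P4 via (3.6,41.07): [(5.285, 43.4376) (0, 36.0118) (0, 0) (18, 0) (18, 31.6514)]  |A|=687.3231
6. ⊥bis P0·P5 via (9.83,35.225): [(11.8918, 37.3134) (5.285, 43.4376) (0, 36.0118) (0, 25.2686)]  |A|=104.5919
7. ⊥bis P0·P6 via (3.9,29.785): [(4.4195, 29.7449) (11.8918, 37.3134) (5.285, 43.4376) (0, 36.0118) (0, 30.086)]  |A|=93.9467
8. canonical 5-gon: [(4.4195, 29.7449) (11.8918, 37.3134) (5.285, 43.4376) (0, 36.0118) (0, 30.086)]
9. shoelace: 93.9467

Area of P0's cell: 93.9467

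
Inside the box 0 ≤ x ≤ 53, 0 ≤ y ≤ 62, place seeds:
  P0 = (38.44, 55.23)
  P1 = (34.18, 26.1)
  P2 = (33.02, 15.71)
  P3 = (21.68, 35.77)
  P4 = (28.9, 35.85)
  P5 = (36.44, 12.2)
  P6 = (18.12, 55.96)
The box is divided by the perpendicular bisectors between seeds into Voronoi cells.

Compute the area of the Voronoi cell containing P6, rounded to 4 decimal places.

Area of P6's cell: 483.0833

1. box [0,53]×[0,62]: [(0, 0) (53, 0) (53, 62) (0, 62)]
2. ⊥bis P6·P0 via (28.28,55.595): [(0, 0) (26.2827, 0) (28.5101, 62) (0, 62)]  |A|=1698.578
3. ⊥bis P6·P1 via (26.15,41.03): [(0, 26.9654) (27.7884, 41.9112) (28.5101, 62) (0, 62)]  |A|=773.1447
4. ⊥bis P6·P2 via (25.57,35.835): [(0, 26.9654) (27.7884, 41.9112) (28.5101, 62) (0, 62)]  |A|=773.1447
5. ⊥bis P6·P3 via (19.9,45.865): [(0, 42.3561) (27.9816, 47.29) (28.5101, 62) (0, 62)]  |A|=484.5257
6. ⊥bis P6·P4 via (23.51,45.905): [(0, 42.3561) (25.1683, 46.7939) (28.0187, 48.3219) (28.5101, 62) (0, 62)]  |A|=483.0833
7. ⊥bis P6·P5 via (27.28,34.08): [(0, 42.3561) (25.1683, 46.7939) (28.0187, 48.3219) (28.5101, 62) (0, 62)]  |A|=483.0833
8. canonical 5-gon: [(0, 42.3561) (25.1683, 46.7939) (28.0187, 48.3219) (28.5101, 62) (0, 62)]
9. shoelace: 483.0833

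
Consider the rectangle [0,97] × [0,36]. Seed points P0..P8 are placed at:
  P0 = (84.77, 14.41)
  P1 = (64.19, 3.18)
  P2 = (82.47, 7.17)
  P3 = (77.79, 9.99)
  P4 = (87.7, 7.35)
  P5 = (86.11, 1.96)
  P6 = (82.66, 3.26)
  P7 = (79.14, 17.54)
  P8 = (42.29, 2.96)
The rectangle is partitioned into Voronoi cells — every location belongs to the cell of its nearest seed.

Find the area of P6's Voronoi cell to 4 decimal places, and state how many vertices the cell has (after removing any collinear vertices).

Area of P6's cell: 48.3025 (6 vertices)

1. box [0,97]×[0,36]: [(0, 0) (97, 0) (97, 36) (0, 36)]
2. ⊥bis P6·P0 via (83.715,8.835): [(0, 24.677) (0, 0) (97, 0) (97, 6.321)]  |A|=1503.4034
3. ⊥bis P6·P1 via (73.425,3.22): [(73.3922, 10.7885) (73.4389, 0) (97, 0) (97, 6.321)]  |A|=201.7059
4. ⊥bis P6·P2 via (82.565,5.215): [(73.4183, 4.7705) (73.4389, 0) (97, 0) (97, 5.9164)]  |A|=125.9593
5. ⊥bis P6·P3 via (80.225,6.625): [(77.9678, 4.9916) (73.4315, 1.7091) (73.4389, 0) (97, 0) (97, 5.9164)]  |A|=118.9939
6. ⊥bis P6·P4 via (85.18,5.305): [(85.1511, 5.3407) (77.9678, 4.9916) (73.4315, 1.7091) (73.4389, 0) (89.485, 0)]  |A|=63.8746
7. ⊥bis P6·P5 via (84.385,2.61): [(85.3306, 5.1194) (85.1511, 5.3407) (77.9678, 4.9916) (73.4315, 1.7091) (73.4389, 0) (83.4015, 0)]  |A|=48.3025
8. ⊥bis P6·P7 via (80.9,10.4): [(85.3306, 5.1194) (85.1511, 5.3407) (77.9678, 4.9916) (73.4315, 1.7091) (73.4389, 0) (83.4015, 0)]  |A|=48.3025
9. ⊥bis P6·P8 via (62.475,3.11): [(85.3306, 5.1194) (85.1511, 5.3407) (77.9678, 4.9916) (73.4315, 1.7091) (73.4389, 0) (83.4015, 0)]  |A|=48.3025
10. canonical 6-gon: [(85.3306, 5.1194) (85.1511, 5.3407) (77.9678, 4.9916) (73.4315, 1.7091) (73.4389, 0) (83.4015, 0)]
11. shoelace: 48.3025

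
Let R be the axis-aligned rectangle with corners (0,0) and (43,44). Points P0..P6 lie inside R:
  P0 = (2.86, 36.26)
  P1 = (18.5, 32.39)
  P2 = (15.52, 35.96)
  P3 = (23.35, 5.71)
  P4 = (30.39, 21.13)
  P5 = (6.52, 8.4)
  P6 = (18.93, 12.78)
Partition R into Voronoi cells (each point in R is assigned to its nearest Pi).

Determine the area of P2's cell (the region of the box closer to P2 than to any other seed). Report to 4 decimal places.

1. box [0,43]×[0,44]: [(0, 0) (43, 0) (43, 44) (0, 44)]
2. ⊥bis P2·P0 via (9.19,36.11): [(8.3343, 0) (43, 0) (43, 44) (9.377, 44)]  |A|=1502.3518
3. ⊥bis P2·P1 via (17.01,34.175): [(8.9854, 27.4766) (28.7802, 44) (9.377, 44)]  |A|=160.3038
4. ⊥bis P2·P3 via (19.435,20.835): [(8.9854, 27.4766) (28.7802, 44) (9.377, 44)]  |A|=160.3038
5. ⊥bis P2·P4 via (22.955,28.545): [(8.9854, 27.4766) (28.7802, 44) (9.377, 44)]  |A|=160.3038
6. ⊥bis P2·P5 via (11.02,22.18): [(8.9854, 27.4766) (28.7802, 44) (9.377, 44)]  |A|=160.3038
7. ⊥bis P2·P6 via (17.225,24.37): [(8.9854, 27.4766) (28.7802, 44) (9.377, 44)]  |A|=160.3038
8. canonical 3-gon: [(8.9854, 27.4766) (28.7802, 44) (9.377, 44)]
9. shoelace: 160.3038

Area of P2's cell: 160.3038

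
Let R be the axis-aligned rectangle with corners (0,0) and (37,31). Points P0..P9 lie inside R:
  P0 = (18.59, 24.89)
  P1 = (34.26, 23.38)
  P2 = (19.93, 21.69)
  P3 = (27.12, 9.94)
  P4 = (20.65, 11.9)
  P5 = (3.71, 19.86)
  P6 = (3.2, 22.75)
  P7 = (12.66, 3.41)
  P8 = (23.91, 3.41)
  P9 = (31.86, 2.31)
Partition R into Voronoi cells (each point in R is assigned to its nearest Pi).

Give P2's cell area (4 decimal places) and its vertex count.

Area of P2's cell: 99.9994 (5 vertices)

1. box [0,37]×[0,31]: [(0, 0) (37, 0) (37, 31) (0, 31)]
2. ⊥bis P2·P0 via (19.26,23.29): [(0, 15.2249) (0, 0) (37, 0) (37, 30.7186)]  |A|=849.9548
3. ⊥bis P2·P1 via (27.095,22.535): [(26.6414, 26.381) (0, 15.2249) (0, 0) (29.7527, 0)]  |A|=595.2581
4. ⊥bis P2·P3 via (23.525,15.815): [(27.5939, 18.3048) (26.6414, 26.381) (0, 15.2249) (0, 1.4197)]  |A|=303.3623
5. ⊥bis P2·P4 via (20.29,16.795): [(25.7872, 17.1993) (27.5939, 18.3048) (26.6414, 26.381) (0.2257, 15.3194)]  |A|=124.368
6. ⊥bis P2·P5 via (11.82,20.775): [(12.335, 16.21) (25.7872, 17.1993) (27.5939, 18.3048) (26.6414, 26.381) (11.8847, 20.2016)]  |A|=99.9994
7. ⊥bis P2·P6 via (11.565,22.22): [(12.335, 16.21) (25.7872, 17.1993) (27.5939, 18.3048) (26.6414, 26.381) (11.8847, 20.2016)]  |A|=99.9994
8. ⊥bis P2·P7 via (16.295,12.55): [(12.335, 16.21) (25.7872, 17.1993) (27.5939, 18.3048) (26.6414, 26.381) (11.8847, 20.2016)]  |A|=99.9994
9. ⊥bis P2·P8 via (21.92,12.55): [(12.335, 16.21) (25.7872, 17.1993) (27.5939, 18.3048) (26.6414, 26.381) (11.8847, 20.2016)]  |A|=99.9994
10. ⊥bis P2·P9 via (25.895,12): [(12.335, 16.21) (25.7872, 17.1993) (27.5939, 18.3048) (26.6414, 26.381) (11.8847, 20.2016)]  |A|=99.9994
11. canonical 5-gon: [(12.335, 16.21) (25.7872, 17.1993) (27.5939, 18.3048) (26.6414, 26.381) (11.8847, 20.2016)]
12. shoelace: 99.9994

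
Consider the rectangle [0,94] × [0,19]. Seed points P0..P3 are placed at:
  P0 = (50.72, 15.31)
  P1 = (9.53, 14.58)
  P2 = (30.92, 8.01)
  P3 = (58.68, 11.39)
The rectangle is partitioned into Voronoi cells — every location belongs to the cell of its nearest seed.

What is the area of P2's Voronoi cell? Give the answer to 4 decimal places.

1. box [0,94]×[0,19]: [(0, 0) (94, 0) (94, 19) (0, 19)]
2. ⊥bis P2·P0 via (40.82,11.66): [(0, 0) (45.1189, 0) (38.1138, 19) (0, 19)]  |A|=790.7109
3. ⊥bis P2·P1 via (20.225,11.295): [(16.7557, 0) (45.1189, 0) (38.1138, 19) (22.5916, 19)]  |A|=416.9114
4. ⊥bis P2·P3 via (44.8,9.7): [(16.7557, 0) (45.1189, 0) (38.1138, 19) (22.5916, 19)]  |A|=416.9114
5. canonical 4-gon: [(16.7557, 0) (45.1189, 0) (38.1138, 19) (22.5916, 19)]
6. shoelace: 416.9114

Area of P2's cell: 416.9114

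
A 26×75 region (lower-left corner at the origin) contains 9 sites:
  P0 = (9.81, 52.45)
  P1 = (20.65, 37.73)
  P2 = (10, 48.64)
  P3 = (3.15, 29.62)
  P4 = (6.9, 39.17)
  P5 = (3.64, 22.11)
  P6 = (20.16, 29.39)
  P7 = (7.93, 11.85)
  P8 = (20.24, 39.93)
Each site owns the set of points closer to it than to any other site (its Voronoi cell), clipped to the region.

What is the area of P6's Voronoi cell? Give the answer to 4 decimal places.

Area of P6's cell: 227.7542

1. box [0,26]×[0,75]: [(0, 0) (26, 0) (26, 75) (0, 75)]
2. ⊥bis P6·P0 via (14.985,40.92): [(0, 34.1943) (0, 0) (26, 0) (26, 45.8639)]  |A|=1040.7559
3. ⊥bis P6·P1 via (20.405,33.56): [(1.1123, 34.6935) (0, 34.1943) (0, 0) (26, 0) (26, 33.2313)]  |A|=883.5577
4. ⊥bis P6·P2 via (15.08,39.015): [(6.3132, 34.3879) (0, 31.0559) (0, 0) (26, 0) (26, 33.2313)]  |A|=872.183
5. ⊥bis P6·P3 via (11.655,29.505): [(11.7167, 34.0705) (11.256, 0) (26, 0) (26, 33.2313)]  |A|=488.4922
6. ⊥bis P6·P4 via (13.53,34.28): [(13.3066, 33.9771) (11.6858, 31.7795) (11.256, 0) (26, 0) (26, 33.2313)]  |A|=486.6697
7. ⊥bis P6·P5 via (11.9,25.75): [(13.3066, 33.9771) (11.6858, 31.7795) (11.613, 26.4012) (23.2475, 0) (26, 0) (26, 33.2313)]  |A|=328.3759
8. ⊥bis P6·P7 via (14.045,20.62): [(13.3066, 33.9771) (11.6858, 31.7795) (11.613, 26.4012) (14.212, 20.5036) (26, 12.2842) (26, 33.2313)]  |A|=227.7542
9. ⊥bis P6·P8 via (20.2,34.66): [(13.3066, 33.9771) (11.6858, 31.7795) (11.613, 26.4012) (14.212, 20.5036) (26, 12.2842) (26, 33.2313)]  |A|=227.7542
10. canonical 6-gon: [(13.3066, 33.9771) (11.6858, 31.7795) (11.613, 26.4012) (14.212, 20.5036) (26, 12.2842) (26, 33.2313)]
11. shoelace: 227.7542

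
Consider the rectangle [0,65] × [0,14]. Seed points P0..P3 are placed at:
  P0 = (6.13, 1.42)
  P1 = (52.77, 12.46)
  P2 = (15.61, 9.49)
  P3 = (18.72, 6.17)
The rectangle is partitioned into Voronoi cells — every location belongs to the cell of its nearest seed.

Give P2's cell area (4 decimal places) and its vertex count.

Area of P2's cell: 105.8615 (3 vertices)

1. box [0,65]×[0,14]: [(0, 0) (65, 0) (65, 14) (0, 14)]
2. ⊥bis P2·P0 via (10.87,5.455): [(15.5137, 0) (65, 0) (65, 14) (3.5959, 14)]  |A|=776.2329
3. ⊥bis P2·P1 via (34.19,10.975): [(15.5137, 0) (35.0672, 0) (33.9482, 14) (3.5959, 14)]  |A|=349.3407
4. ⊥bis P2·P3 via (17.165,7.83): [(12.5379, 3.4956) (23.7516, 14) (3.5959, 14)]  |A|=105.8615
5. canonical 3-gon: [(12.5379, 3.4956) (23.7516, 14) (3.5959, 14)]
6. shoelace: 105.8615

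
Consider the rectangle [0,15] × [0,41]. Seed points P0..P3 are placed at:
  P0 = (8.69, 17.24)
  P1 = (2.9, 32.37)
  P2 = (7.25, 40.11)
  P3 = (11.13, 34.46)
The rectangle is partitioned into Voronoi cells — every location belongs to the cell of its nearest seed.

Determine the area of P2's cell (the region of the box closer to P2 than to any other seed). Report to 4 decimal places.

1. box [0,15]×[0,41]: [(0, 0) (15, 0) (15, 41) (0, 41)]
2. ⊥bis P2·P0 via (7.97,28.675): [(0, 28.1732) (15, 29.1176) (15, 41) (0, 41)]  |A|=185.3189
3. ⊥bis P2·P1 via (5.075,36.24): [(0, 39.0922) (15, 30.662) (15, 41) (0, 41)]  |A|=91.8433
4. ⊥bis P2·P3 via (9.19,37.285): [(0, 39.0922) (6.5011, 35.4385) (14.5997, 41) (0, 41)]  |A|=46.7996
5. canonical 4-gon: [(0, 39.0922) (6.5011, 35.4385) (14.5997, 41) (0, 41)]
6. shoelace: 46.7996

Area of P2's cell: 46.7996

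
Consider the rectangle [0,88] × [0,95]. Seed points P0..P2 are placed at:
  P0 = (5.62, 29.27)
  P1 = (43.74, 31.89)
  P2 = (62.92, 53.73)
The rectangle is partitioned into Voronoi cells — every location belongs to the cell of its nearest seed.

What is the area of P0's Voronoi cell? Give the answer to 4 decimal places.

Area of P0's cell: 2125.5120

1. box [0,88]×[0,95]: [(0, 0) (88, 0) (88, 95) (0, 95)]
2. ⊥bis P0·P1 via (24.68,30.58): [(0, 0) (26.7818, 0) (20.2524, 95) (0, 95)]  |A|=2234.1229
3. ⊥bis P0·P2 via (34.27,41.5): [(0, 0) (26.7818, 0) (21.9451, 70.3724) (11.4321, 95) (0, 95)]  |A|=2125.512
4. canonical 5-gon: [(0, 0) (26.7818, 0) (21.9451, 70.3724) (11.4321, 95) (0, 95)]
5. shoelace: 2125.512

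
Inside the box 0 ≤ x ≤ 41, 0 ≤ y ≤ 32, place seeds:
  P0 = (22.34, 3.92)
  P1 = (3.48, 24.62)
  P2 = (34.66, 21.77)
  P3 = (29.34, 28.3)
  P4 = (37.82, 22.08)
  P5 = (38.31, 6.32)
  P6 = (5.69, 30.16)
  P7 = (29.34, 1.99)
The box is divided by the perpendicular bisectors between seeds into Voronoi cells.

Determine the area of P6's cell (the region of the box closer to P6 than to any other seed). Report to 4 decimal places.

Area of P6's cell: 108.3321

1. box [0,41]×[0,32]: [(0, 0) (41, 0) (41, 32) (0, 32)]
2. ⊥bis P6·P0 via (14.015,17.04): [(0, 8.1471) (37.5916, 32) (0, 32)]  |A|=448.3344
3. ⊥bis P6·P1 via (4.585,27.39): [(0, 29.219) (20.39, 21.0851) (37.5916, 32) (0, 32)]  |A|=233.5059
4. ⊥bis P6·P2 via (20.175,25.965): [(0, 29.219) (18.9304, 21.6674) (21.9228, 32) (0, 32)]  |A|=139.5822
5. ⊥bis P6·P3 via (17.515,29.23): [(0, 29.219) (16.9814, 22.4449) (17.7329, 32) (0, 32)]  |A|=108.3321
6. ⊥bis P6·P4 via (21.755,26.12): [(0, 29.219) (16.9814, 22.4449) (17.7329, 32) (0, 32)]  |A|=108.3321
7. ⊥bis P6·P5 via (22,18.24): [(0, 29.219) (16.9814, 22.4449) (17.7329, 32) (0, 32)]  |A|=108.3321
8. ⊥bis P6·P7 via (17.515,16.075): [(0, 29.219) (16.9814, 22.4449) (17.7329, 32) (0, 32)]  |A|=108.3321
9. canonical 4-gon: [(0, 29.219) (16.9814, 22.4449) (17.7329, 32) (0, 32)]
10. shoelace: 108.3321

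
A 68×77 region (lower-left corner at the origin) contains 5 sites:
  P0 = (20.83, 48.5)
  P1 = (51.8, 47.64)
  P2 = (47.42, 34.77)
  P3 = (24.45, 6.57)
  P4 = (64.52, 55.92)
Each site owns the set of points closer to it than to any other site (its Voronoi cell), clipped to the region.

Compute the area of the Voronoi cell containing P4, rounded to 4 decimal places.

1. box [0,68]×[0,77]: [(0, 0) (68, 0) (68, 77) (0, 77)]
2. ⊥bis P4·P0 via (42.675,52.21): [(51.542, 0) (68, 0) (68, 77) (38.4648, 77)]  |A|=1770.7375
3. ⊥bis P4·P1 via (58.16,51.78): [(68, 36.6635) (68, 77) (41.7432, 77)]  |A|=529.5538
4. ⊥bis P4·P2 via (55.97,45.345): [(68, 36.6635) (68, 77) (41.7432, 77)]  |A|=529.5538
5. ⊥bis P4·P3 via (44.485,31.245): [(68, 36.6635) (68, 77) (41.7432, 77)]  |A|=529.5538
6. canonical 3-gon: [(68, 36.6635) (68, 77) (41.7432, 77)]
7. shoelace: 529.5538

Area of P4's cell: 529.5538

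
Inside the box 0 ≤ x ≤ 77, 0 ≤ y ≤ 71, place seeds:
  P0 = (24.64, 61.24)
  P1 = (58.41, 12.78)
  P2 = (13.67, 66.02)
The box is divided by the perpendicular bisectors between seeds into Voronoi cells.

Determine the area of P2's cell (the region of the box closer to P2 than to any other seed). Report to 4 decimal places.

Area of P2's cell: 574.0362

1. box [0,77]×[0,71]: [(0, 0) (77, 0) (77, 71) (0, 71)]
2. ⊥bis P2·P0 via (19.155,63.63): [(0, 19.6697) (22.3664, 71) (0, 71)]  |A|=574.0362
3. ⊥bis P2·P1 via (36.04,39.4): [(0, 19.6697) (22.3664, 71) (0, 71)]  |A|=574.0362
4. canonical 3-gon: [(0, 19.6697) (22.3664, 71) (0, 71)]
5. shoelace: 574.0362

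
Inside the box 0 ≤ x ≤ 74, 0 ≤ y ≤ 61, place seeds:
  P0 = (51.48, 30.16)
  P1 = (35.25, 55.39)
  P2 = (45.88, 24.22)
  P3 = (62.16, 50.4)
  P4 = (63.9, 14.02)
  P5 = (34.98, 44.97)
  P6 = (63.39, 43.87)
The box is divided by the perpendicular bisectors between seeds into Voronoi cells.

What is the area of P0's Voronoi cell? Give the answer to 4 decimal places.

1. box [0,74]×[0,61]: [(0, 0) (74, 0) (74, 61) (0, 61)]
2. ⊥bis P0·P1 via (43.365,42.775): [(0, 14.8791) (0, 0) (74, 0) (74, 61) (71.6963, 61)]  |A|=2860.6509
3. ⊥bis P0·P2 via (48.68,27.19): [(36.698, 38.4862) (74, 3.3193) (74, 61) (71.6963, 61)]  |A|=1101.737
4. ⊥bis P0·P3 via (56.82,40.28): [(47.2975, 45.3047) (36.698, 38.4862) (74, 3.3193) (74, 31.2147)]  |A|=685.9869
5. ⊥bis P0·P4 via (57.69,22.09): [(71.3588, 32.6084) (47.2975, 45.3047) (36.698, 38.4862) (55.7077, 20.5646)]  |A|=404.0399
6. ⊥bis P0·P5 via (43.23,37.565): [(71.3588, 32.6084) (49.2515, 44.2736) (40.6839, 34.7284) (55.7077, 20.5646)]  |A|=356.7925
7. ⊥bis P0·P6 via (57.435,37.015): [(66.6652, 28.9966) (49.1761, 44.1896) (40.6839, 34.7284) (55.7077, 20.5646)]  |A|=288.1858
8. canonical 4-gon: [(66.6652, 28.9966) (49.1761, 44.1896) (40.6839, 34.7284) (55.7077, 20.5646)]
9. shoelace: 288.1858

Area of P0's cell: 288.1858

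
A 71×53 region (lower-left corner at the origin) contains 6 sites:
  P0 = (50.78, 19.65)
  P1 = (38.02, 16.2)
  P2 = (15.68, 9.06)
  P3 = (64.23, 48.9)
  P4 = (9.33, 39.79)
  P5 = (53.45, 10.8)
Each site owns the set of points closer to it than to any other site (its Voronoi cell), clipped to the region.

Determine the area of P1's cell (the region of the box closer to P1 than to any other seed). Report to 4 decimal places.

Area of P1's cell: 625.3349

1. box [0,71]×[0,53]: [(0, 0) (71, 0) (71, 53) (0, 53)]
2. ⊥bis P1·P0 via (44.4,17.925): [(0, 0) (49.2465, 0) (34.9166, 53) (0, 53)]  |A|=2230.3208
3. ⊥bis P1·P2 via (26.85,12.63): [(30.8866, 0) (49.2465, 0) (34.9166, 53) (13.9475, 53)]  |A|=1042.2164
4. ⊥bis P1·P3 via (51.125,32.55): [(30.8866, 0) (49.2465, 0) (37.4911, 43.478) (25.6113, 53) (13.9475, 53)]  |A|=997.9138
5. ⊥bis P1·P4 via (23.675,27.995): [(22.4251, 26.4749) (30.8866, 0) (49.2465, 0) (37.4911, 43.478) (36.8369, 44.0024)]  |A|=680.0083
6. ⊥bis P1·P5 via (45.735,13.5): [(22.4251, 26.4749) (30.8866, 0) (41.0104, 0) (45.6568, 13.2766) (37.4911, 43.478) (36.8369, 44.0024)]  |A|=625.3349
7. canonical 6-gon: [(22.4251, 26.4749) (30.8866, 0) (41.0104, 0) (45.6568, 13.2766) (37.4911, 43.478) (36.8369, 44.0024)]
8. shoelace: 625.3349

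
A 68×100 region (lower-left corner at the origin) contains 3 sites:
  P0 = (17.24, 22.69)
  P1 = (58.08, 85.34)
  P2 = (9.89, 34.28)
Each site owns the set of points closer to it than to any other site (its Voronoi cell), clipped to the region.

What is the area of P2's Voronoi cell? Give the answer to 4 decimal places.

Area of P2's cell: 1642.7304

1. box [0,68]×[0,100]: [(0, 0) (68, 0) (68, 100) (0, 100)]
2. ⊥bis P2·P0 via (13.565,28.485): [(0, 19.8825) (68, 63.0059) (68, 100) (0, 100)]  |A|=3981.7937
3. ⊥bis P2·P1 via (33.985,59.81): [(0, 91.8848) (0, 19.8825) (45.63, 48.8196)]  |A|=1642.7304
4. canonical 3-gon: [(0, 91.8848) (0, 19.8825) (45.63, 48.8196)]
5. shoelace: 1642.7304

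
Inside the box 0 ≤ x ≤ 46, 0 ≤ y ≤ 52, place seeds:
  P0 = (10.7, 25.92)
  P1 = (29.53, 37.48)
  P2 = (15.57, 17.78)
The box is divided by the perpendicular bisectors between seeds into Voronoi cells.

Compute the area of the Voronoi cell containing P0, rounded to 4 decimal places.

Area of P0's cell: 524.2368

1. box [0,46]×[0,52]: [(0, 0) (46, 0) (46, 52) (0, 52)]
2. ⊥bis P0·P1 via (20.115,31.7): [(0, 0) (39.5761, 0) (7.6525, 52) (0, 52)]  |A|=1227.9441
3. ⊥bis P0·P2 via (13.135,21.85): [(0, 13.9916) (22.6626, 27.5502) (7.6525, 52) (0, 52)]  |A|=524.2368
4. canonical 4-gon: [(0, 13.9916) (22.6626, 27.5502) (7.6525, 52) (0, 52)]
5. shoelace: 524.2368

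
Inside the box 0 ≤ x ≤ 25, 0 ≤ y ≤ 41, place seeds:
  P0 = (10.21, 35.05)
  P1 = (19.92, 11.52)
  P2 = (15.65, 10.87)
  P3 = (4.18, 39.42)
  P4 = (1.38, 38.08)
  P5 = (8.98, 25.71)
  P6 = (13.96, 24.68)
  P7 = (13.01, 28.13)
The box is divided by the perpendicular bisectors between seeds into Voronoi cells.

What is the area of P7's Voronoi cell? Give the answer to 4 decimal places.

Area of P7's cell: 95.7603

1. box [0,25]×[0,41]: [(0, 0) (25, 0) (25, 41) (0, 41)]
2. ⊥bis P7·P0 via (11.61,31.59): [(0, 26.8923) (0, 0) (25, 0) (25, 37.0079)]  |A|=798.7529
3. ⊥bis P7·P1 via (16.465,19.825): [(0, 26.8923) (0, 12.9753) (25, 23.3757) (25, 37.0079)]  |A|=344.3653
4. ⊥bis P7·P2 via (14.33,19.5): [(0, 26.8923) (0, 17.3082) (16.4709, 19.8275) (25, 23.3757) (25, 37.0079)]  |A|=308.6824
5. ⊥bis P7·P3 via (8.595,33.775): [(0, 26.8923) (0, 17.3082) (16.4709, 19.8275) (25, 23.3757) (25, 37.0079)]  |A|=308.6824
6. ⊥bis P7·P4 via (7.195,33.105): [(2.875, 28.0556) (0, 24.6952) (0, 17.3082) (16.4709, 19.8275) (25, 23.3757) (25, 37.0079)]  |A|=305.524
7. ⊥bis P7·P5 via (10.995,26.92): [(8.8591, 30.4769) (15.3564, 19.657) (16.4709, 19.8275) (25, 23.3757) (25, 37.0079)]  |A|=175.5209
8. ⊥bis P7·P6 via (13.485,26.405): [(8.8591, 30.4769) (11.6137, 25.8897) (25, 29.5758) (25, 37.0079)]  |A|=95.7603
9. canonical 4-gon: [(8.8591, 30.4769) (11.6137, 25.8897) (25, 29.5758) (25, 37.0079)]
10. shoelace: 95.7603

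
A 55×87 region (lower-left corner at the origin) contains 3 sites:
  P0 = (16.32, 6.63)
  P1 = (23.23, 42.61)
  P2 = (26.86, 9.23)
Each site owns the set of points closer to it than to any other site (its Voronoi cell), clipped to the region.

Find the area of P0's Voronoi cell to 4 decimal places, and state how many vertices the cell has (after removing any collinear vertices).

1. box [0,55]×[0,87]: [(0, 0) (55, 0) (55, 87) (0, 87)]
2. ⊥bis P0·P1 via (19.775,24.62): [(0, 28.4178) (0, 0) (55, 0) (55, 17.855)]  |A|=1272.5023
3. ⊥bis P0·P2 via (21.59,7.93): [(17.3584, 25.0841) (0, 28.4178) (0, 0) (23.5462, 0)]  |A|=541.9616
4. canonical 4-gon: [(17.3584, 25.0841) (0, 28.4178) (0, 0) (23.5462, 0)]
5. shoelace: 541.9616

Area of P0's cell: 541.9616 (4 vertices)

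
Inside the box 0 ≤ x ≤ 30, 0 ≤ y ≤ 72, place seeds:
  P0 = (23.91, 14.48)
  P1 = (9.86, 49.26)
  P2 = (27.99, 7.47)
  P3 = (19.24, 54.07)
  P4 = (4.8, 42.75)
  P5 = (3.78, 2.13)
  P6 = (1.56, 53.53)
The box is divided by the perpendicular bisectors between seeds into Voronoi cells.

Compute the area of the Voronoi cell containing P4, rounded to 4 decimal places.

Area of P4's cell: 351.0483

1. box [0,30]×[0,72]: [(0, 0) (30, 0) (30, 72) (0, 72)]
2. ⊥bis P4·P0 via (14.355,28.615): [(0, 18.9113) (30, 39.1907) (30, 72) (0, 72)]  |A|=1288.4698
3. ⊥bis P4·P1 via (7.33,46.005): [(0, 51.7024) (0, 18.9113) (22.564, 34.1641)]  |A|=369.9489
4. ⊥bis P4·P2 via (16.395,25.11): [(0, 51.7024) (0, 18.9113) (22.564, 34.1641)]  |A|=369.9489
5. ⊥bis P4·P3 via (12.02,48.41): [(0, 51.7024) (0, 18.9113) (22.564, 34.1641)]  |A|=369.9489
6. ⊥bis P4·P5 via (4.29,22.44): [(0, 51.7024) (0, 22.5477) (5.1868, 22.4175) (22.564, 34.1641)]  |A|=360.5181
7. ⊥bis P4·P6 via (3.18,48.14): [(4.1919, 48.4441) (0, 47.1842) (0, 22.5477) (5.1868, 22.4175) (22.564, 34.1641)]  |A|=351.0483
8. canonical 5-gon: [(4.1919, 48.4441) (0, 47.1842) (0, 22.5477) (5.1868, 22.4175) (22.564, 34.1641)]
9. shoelace: 351.0483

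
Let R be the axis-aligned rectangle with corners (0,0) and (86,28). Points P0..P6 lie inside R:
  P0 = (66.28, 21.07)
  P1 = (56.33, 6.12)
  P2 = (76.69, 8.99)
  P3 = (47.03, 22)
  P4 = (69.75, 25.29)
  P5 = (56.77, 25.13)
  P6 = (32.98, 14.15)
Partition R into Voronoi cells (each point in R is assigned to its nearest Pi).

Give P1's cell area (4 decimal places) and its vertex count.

Area of P1's cell: 312.4511 (6 vertices)

1. box [0,86]×[0,28]: [(0, 0) (86, 0) (86, 28) (0, 28)]
2. ⊥bis P1·P0 via (61.305,13.595): [(0, 0) (81.7317, 0) (39.6613, 28) (0, 28)]  |A|=1699.5015
3. ⊥bis P1·P2 via (66.51,7.555): [(0, 0) (67.575, 0) (66.1093, 10.3975) (39.6613, 28) (0, 28)]  |A|=1625.9046
4. ⊥bis P1·P3 via (51.68,14.06): [(27.6722, 0) (67.575, 0) (66.1093, 10.3975) (56.4282, 16.8408)]  |A|=381.6044
5. ⊥bis P1·P4 via (63.04,15.705): [(27.6722, 0) (67.575, 0) (66.1093, 10.3975) (56.4282, 16.8408)]  |A|=381.6044
6. ⊥bis P1·P5 via (56.55,15.625): [(54.4358, 15.6739) (27.6722, 0) (67.575, 0) (66.1093, 10.3975) (58.3163, 15.5841)]  |A|=379.251
7. ⊥bis P1·P6 via (44.655,10.135): [(54.4358, 15.6739) (44.5736, 9.8982) (41.1696, 0) (67.575, 0) (66.1093, 10.3975) (58.3163, 15.5841)]  |A|=312.4511
8. canonical 6-gon: [(54.4358, 15.6739) (44.5736, 9.8982) (41.1696, 0) (67.575, 0) (66.1093, 10.3975) (58.3163, 15.5841)]
9. shoelace: 312.4511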